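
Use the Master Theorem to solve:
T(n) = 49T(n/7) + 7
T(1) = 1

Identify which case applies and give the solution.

a=49, b=7, f(n)=7. log_7(49) = 2. Since c=0 < 2, Case 1 applies: T(n) = Θ(n^log_b(a)) = O(n^2).

Answer: O(n^2) - Case 1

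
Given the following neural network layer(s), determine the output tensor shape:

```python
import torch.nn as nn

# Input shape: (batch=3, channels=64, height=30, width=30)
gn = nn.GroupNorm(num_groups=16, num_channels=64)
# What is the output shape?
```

Input: (3, 64, 30, 30) -> Output: (3, 64, 30, 30)

Answer: (3, 64, 30, 30)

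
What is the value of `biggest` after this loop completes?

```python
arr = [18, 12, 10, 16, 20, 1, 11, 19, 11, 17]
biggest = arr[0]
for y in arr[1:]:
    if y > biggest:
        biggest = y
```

Maximum of [18, 12, 10, 16, 20, 1, 11, 19, 11, 17]
`biggest` takes the values: 18 → 20

Answer: 20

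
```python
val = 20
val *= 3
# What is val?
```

Trace:
`val = 20` → val = 20
`val *= 3` → val = 60
So val = 60

Answer: 60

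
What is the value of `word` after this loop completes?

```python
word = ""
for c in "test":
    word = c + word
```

Reverse 'test'
`word` takes the values: "" → "t" → "et" → "set" → "tset"

Answer: "tset"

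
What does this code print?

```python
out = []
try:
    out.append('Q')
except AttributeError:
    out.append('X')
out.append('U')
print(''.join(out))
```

Execution trace: 'Q' (try body, no exception) → 'U' (after the try/except). Output: QU

Answer: QU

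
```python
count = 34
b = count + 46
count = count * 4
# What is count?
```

Trace:
`count = 34` → count = 34
`b = count + 46` → b = 80
`count = count * 4` → count = 136
So count = 136

Answer: 136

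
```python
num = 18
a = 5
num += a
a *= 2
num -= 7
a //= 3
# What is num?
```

Trace:
`num = 18` → num = 18
`a = 5` → a = 5
`num += a` → num = 23
`a *= 2` → a = 10
`num -= 7` → num = 16
`a //= 3` → a = 3
So num = 16

Answer: 16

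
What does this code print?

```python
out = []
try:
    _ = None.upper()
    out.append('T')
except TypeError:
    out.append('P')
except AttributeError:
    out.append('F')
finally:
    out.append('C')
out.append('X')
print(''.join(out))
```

Execution trace: 'F' (except AttributeError) → 'C' (finally) → 'X' (after the try/except). Output: FCX

Answer: FCX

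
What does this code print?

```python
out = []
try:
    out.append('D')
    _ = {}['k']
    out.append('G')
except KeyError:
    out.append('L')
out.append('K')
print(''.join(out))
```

Execution trace: 'D' (try body) → 'L' (except KeyError) → 'K' (after the try/except). Output: DLK

Answer: DLK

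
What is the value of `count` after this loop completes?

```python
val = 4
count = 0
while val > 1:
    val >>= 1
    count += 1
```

Count right shifts until 1
`count` takes the values: 0 → 1 → 2

Answer: 2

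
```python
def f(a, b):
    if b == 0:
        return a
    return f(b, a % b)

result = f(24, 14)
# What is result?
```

f(24, 14) -> f(14, 10) -> f(10, 4) -> f(4, 2) -> f(2, 0) -> 2

Answer: 2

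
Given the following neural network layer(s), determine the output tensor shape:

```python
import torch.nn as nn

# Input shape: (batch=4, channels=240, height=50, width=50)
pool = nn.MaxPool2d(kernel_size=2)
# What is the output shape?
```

Input: (4, 240, 50, 50) -> Output: (4, 240, 25, 25)

Answer: (4, 240, 25, 25)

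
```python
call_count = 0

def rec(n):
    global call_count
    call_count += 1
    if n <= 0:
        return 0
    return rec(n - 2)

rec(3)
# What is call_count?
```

Linear recursion stepping by 2: 3 calls from n=3 down to ≤0.

Answer: 3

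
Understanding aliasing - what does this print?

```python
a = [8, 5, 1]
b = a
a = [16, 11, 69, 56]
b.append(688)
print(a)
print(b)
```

Key concept: rebinding vs mutation: a is rebound to a new list, b still points at the original.
Step by step:
`a = [8, 5, 1]` → a = [8, 5, 1]
`b = a` → b = [8, 5, 1] (same object as a)
`a = [16, 11, 69, 56]` → a = [16, 11, 69, 56]
`b.append(688)` → b = [8, 5, 1, 688]
`print(a)` → prints [16, 11, 69, 56]
`print(b)` → prints [8, 5, 1, 688]

Answer:
[16, 11, 69, 56]
[8, 5, 1, 688]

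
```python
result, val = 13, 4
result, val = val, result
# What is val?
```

Trace:
`result, val = 13, 4` → result = 13; val = 4
`result, val = val, result` → result = 4; val = 13
So val = 13

Answer: 13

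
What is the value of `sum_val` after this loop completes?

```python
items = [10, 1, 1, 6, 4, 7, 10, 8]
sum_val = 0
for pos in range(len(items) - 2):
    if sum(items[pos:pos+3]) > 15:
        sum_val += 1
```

Count windows with sum > 15
`sum_val` takes the values: 0 → 1 → 2 → 3

Answer: 3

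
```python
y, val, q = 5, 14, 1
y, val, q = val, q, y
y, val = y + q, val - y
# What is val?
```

Trace:
`y, val, q = 5, 14, 1` → y = 5; val = 14; q = 1
`y, val, q = val, q, y` → y = 14; val = 1; q = 5
`y, val = y + q, val - y` → y = 19; val = -13
So val = -13

Answer: -13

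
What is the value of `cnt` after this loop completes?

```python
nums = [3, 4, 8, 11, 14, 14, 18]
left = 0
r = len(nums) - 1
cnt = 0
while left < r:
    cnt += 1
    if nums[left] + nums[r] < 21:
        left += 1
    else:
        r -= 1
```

Steps to find pair summing to 21
`cnt` takes the values: 0 → 1 → 2 → 3 → 4 → 5 → 6

Answer: 6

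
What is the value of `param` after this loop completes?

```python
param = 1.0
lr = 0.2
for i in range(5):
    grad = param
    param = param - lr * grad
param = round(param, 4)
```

Gradient descent: w = 1.0 * (1 - 0.2)^5
`param` takes the values: 1.0 → 0.8 → 0.64 → 0.512 → 0.4096 → 0.32768 → 0.3277

Answer: 0.3277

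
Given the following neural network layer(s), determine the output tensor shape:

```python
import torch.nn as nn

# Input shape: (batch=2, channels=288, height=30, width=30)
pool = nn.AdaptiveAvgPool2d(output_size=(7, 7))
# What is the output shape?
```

Input: (2, 288, 30, 30) -> Output: (2, 288, 7, 7)

Answer: (2, 288, 7, 7)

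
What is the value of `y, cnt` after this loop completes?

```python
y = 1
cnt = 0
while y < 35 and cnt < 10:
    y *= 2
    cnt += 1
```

Double until >= 35 or 10 iterations
`y, cnt` takes the values: (1, 0) → (2, 0) → (2, 1) → (4, 1) → (4, 2) → (8, 2) → (8, 3) → (16, 3) → (16, 4) → (32, 4) → (32, 5) → (64, 5) → (64, 6)

Answer: 64, 6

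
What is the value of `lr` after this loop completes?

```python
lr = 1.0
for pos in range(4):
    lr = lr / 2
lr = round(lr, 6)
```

Halving LR 4 times: 1 / 2^4
`lr` takes the values: 1.0 → 0.5 → 0.25 → 0.125 → 0.0625

Answer: 0.0625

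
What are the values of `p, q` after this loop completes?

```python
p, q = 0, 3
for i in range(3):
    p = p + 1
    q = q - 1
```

p goes 0→3, q goes 3→0
`p, q` takes the values: (0, 3) → (1, 3) → (1, 2) → (2, 2) → (2, 1) → (3, 1) → (3, 0)

Answer: 3, 0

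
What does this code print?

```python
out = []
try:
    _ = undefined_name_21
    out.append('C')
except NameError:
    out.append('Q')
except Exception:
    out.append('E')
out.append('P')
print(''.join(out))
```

Execution trace: 'Q' (except NameError) → 'P' (after the try/except). Output: QP

Answer: QP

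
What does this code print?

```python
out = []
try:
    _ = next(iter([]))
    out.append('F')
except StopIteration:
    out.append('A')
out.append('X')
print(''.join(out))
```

Execution trace: 'A' (except StopIteration) → 'X' (after the try/except). Output: AX

Answer: AX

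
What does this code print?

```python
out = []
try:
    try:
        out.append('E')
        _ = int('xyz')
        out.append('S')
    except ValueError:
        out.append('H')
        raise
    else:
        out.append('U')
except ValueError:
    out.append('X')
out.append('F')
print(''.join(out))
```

Execution trace: 'E' (inner try body) → 'H' (inner except ValueError) → 'X' (outer except ValueError) → 'F' (after the try/except). Output: EHXF

Answer: EHXF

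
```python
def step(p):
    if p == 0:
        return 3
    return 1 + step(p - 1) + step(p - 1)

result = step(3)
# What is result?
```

step(p) = 1 + 2·step(p-1), step(0)=3. Closed form: (3+1)·2^3 - 1 = 31.

Answer: 31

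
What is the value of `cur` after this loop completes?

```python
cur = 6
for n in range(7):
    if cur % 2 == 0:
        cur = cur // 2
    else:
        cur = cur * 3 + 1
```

Collatz-style transformation from 6
`cur` takes the values: 6 → 3 → 10 → 5 → 16 → 8 → 4 → 2

Answer: 2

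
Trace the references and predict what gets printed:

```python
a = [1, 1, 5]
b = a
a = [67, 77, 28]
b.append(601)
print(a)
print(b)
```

Key concept: rebinding vs mutation: a is rebound to a new list, b still points at the original.
Step by step:
`a = [1, 1, 5]` → a = [1, 1, 5]
`b = a` → b = [1, 1, 5] (same object as a)
`a = [67, 77, 28]` → a = [67, 77, 28]
`b.append(601)` → b = [1, 1, 5, 601]
`print(a)` → prints [67, 77, 28]
`print(b)` → prints [1, 1, 5, 601]

Answer:
[67, 77, 28]
[1, 1, 5, 601]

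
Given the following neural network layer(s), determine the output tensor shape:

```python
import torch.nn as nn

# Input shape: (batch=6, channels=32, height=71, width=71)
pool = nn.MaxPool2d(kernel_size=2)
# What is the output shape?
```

Input: (6, 32, 71, 71) -> Output: (6, 32, 35, 35)

Answer: (6, 32, 35, 35)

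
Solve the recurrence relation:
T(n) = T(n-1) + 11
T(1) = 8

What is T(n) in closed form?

Unrolling: T(n) = T(1) + 11·(n-1) = 8 + 11(n-1) = 11n - 3.

Answer: T(n) = 11n - 3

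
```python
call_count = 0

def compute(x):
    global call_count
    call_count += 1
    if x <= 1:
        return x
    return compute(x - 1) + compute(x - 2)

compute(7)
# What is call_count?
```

Calls(x) = 1 + Calls(x-1) + Calls(x-2); Calls(0)=Calls(1)=1. For x=7 this gives 41.

Answer: 41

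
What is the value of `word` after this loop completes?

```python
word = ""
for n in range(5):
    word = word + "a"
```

Repeat 'a' 5 times
`word` takes the values: "" → "a" → "aa" → "aaa" → "aaaa" → "aaaaa"

Answer: "aaaaa"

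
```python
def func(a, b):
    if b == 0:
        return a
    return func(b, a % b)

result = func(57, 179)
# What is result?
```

func(57, 179) -> func(179, 57) -> func(57, 8) -> func(8, 1) -> func(1, 0) -> 1

Answer: 1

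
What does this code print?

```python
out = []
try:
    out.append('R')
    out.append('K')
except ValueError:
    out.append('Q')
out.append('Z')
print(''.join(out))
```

Execution trace: 'R' (try body) → 'K' (try body, no exception) → 'Z' (after the try/except). Output: RKZ

Answer: RKZ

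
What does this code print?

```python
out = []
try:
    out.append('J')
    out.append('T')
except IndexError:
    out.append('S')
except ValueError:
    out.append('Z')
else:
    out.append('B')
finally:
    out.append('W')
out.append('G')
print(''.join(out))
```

Execution trace: 'J' (try body) → 'T' (try body, no exception) → 'B' (else) → 'W' (finally) → 'G' (after the try/except). Output: JTBWG

Answer: JTBWG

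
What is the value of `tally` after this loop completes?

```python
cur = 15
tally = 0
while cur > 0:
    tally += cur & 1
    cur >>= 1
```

Count set bits in 15 (binary: 0b1111)
`tally` takes the values: 0 → 1 → 2 → 3 → 4

Answer: 4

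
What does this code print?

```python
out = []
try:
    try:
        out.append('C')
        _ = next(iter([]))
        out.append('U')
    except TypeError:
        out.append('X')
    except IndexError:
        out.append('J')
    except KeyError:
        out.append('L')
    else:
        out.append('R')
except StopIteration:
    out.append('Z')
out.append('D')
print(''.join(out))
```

Execution trace: 'C' (try body) → 'Z' (outer except StopIteration) → 'D' (after the try/except). Output: CZD

Answer: CZD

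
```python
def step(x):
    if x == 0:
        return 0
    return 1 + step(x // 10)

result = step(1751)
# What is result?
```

Count of digits of 1751: 4

Answer: 4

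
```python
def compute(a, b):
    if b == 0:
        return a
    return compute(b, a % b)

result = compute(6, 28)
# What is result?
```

compute(6, 28) -> compute(28, 6) -> compute(6, 4) -> compute(4, 2) -> compute(2, 0) -> 2

Answer: 2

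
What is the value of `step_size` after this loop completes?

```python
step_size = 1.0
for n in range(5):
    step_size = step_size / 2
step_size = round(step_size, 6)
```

Halving LR 5 times: 1 / 2^5
`step_size` takes the values: 1.0 → 0.5 → 0.25 → 0.125 → 0.0625 → 0.03125

Answer: 0.03125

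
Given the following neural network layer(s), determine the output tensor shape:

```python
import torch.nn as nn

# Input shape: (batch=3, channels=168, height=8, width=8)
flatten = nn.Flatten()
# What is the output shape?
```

Input: (3, 168, 8, 8) -> Output: (3, 10752)

Answer: (3, 10752)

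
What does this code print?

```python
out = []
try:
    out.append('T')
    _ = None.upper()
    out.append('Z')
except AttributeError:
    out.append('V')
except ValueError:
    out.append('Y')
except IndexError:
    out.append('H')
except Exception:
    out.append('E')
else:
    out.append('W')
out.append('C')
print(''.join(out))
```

Execution trace: 'T' (try body) → 'V' (except AttributeError) → 'C' (after the try/except). Output: TVC

Answer: TVC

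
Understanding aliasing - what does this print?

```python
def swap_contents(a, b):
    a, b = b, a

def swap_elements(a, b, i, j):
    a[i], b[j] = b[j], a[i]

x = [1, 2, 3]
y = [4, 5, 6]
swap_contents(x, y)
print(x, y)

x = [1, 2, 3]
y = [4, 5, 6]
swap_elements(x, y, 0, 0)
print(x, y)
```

Key concept: parameter rebinding vs mutation.
Step by step:
`x = [1, 2, 3]` → x = [1, 2, 3]
`y = [4, 5, 6]` → y = [4, 5, 6]
`swap_contents(x, y)` → no visible change to tracked variables
`print(x, y)` → prints [1, 2, 3] [4, 5, 6]
`x = [1, 2, 3]` → x = [1, 2, 3]
`y = [4, 5, 6]` → y = [4, 5, 6]
`swap_elements(x, y, 0, 0)` → x = [4, 2, 3]; y = [1, 5, 6]
`print(x, y)` → prints [4, 2, 3] [1, 5, 6]

Answer:
[1, 2, 3] [4, 5, 6]
[4, 2, 3] [1, 5, 6]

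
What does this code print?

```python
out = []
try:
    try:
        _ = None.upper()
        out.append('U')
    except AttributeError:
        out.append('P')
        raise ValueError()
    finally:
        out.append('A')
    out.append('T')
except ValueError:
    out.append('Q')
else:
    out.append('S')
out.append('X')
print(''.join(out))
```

Execution trace: 'P' (inner except AttributeError) → 'A' (inner finally) → 'Q' (except ValueError) → 'X' (after the try/except). Output: PAQX

Answer: PAQX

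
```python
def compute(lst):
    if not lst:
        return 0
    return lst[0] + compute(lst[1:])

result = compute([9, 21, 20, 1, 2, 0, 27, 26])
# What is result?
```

9 + 21 + 20 + 1 + 2 + 0 + 27 + 26 + 0 = 106

Answer: 106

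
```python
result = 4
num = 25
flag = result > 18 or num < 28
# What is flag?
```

Trace:
`result = 4` → result = 4
`num = 25` → num = 25
`flag = result > 18 or num < 28` → flag = True
So flag = True

Answer: True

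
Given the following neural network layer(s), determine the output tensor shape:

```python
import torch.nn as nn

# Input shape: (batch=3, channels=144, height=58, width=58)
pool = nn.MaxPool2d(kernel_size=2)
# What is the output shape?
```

Input: (3, 144, 58, 58) -> Output: (3, 144, 29, 29)

Answer: (3, 144, 29, 29)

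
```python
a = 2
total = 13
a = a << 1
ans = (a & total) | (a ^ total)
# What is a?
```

Trace:
`a = 2` → a = 2
`total = 13` → total = 13
`a = a << 1` → a = 4
`ans = (a & total) | (a ^ total)` → ans = 13
So a = 4

Answer: 4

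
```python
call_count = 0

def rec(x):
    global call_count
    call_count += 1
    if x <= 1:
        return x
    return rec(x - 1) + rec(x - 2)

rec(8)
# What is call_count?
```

Calls(x) = 1 + Calls(x-1) + Calls(x-2); Calls(0)=Calls(1)=1. For x=8 this gives 67.

Answer: 67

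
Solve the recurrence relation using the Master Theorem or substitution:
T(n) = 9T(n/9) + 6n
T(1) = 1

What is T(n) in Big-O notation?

By Master Theorem: a=9, b=9, f(n)=6n. Since log_9(9) = 1 and f(n) = Θ(n^1), Case 2 applies. T(n) = O(n log n).

Answer: O(n log n)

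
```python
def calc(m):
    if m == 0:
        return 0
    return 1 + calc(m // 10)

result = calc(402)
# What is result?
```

Count of digits of 402: 3

Answer: 3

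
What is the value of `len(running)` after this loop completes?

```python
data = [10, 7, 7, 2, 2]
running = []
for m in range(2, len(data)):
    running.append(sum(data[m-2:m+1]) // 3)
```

Number of 3-element averages
`running` takes the values: [] → [8] → [8, 5] → [8, 5, 3]
So `len(running)` = 3

Answer: 3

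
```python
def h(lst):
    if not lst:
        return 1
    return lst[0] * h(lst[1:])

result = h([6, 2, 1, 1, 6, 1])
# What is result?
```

Product over [6, 2, 1, 1, 6, 1] = 6 * 2 * 1 * 1 * 6 * 1 = 72

Answer: 72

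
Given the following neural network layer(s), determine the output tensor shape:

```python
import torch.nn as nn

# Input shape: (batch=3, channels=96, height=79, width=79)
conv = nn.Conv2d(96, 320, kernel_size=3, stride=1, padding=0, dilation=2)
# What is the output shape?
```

Input: (3, 96, 79, 79) -> Output: (3, 320, 75, 75)

Answer: (3, 320, 75, 75)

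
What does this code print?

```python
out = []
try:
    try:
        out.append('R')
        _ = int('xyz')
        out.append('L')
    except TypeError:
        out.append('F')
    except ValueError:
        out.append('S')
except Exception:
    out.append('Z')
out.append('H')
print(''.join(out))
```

Execution trace: 'R' (inner try body) → 'S' (inner except ValueError) → 'H' (after the try/except). Output: RSH

Answer: RSH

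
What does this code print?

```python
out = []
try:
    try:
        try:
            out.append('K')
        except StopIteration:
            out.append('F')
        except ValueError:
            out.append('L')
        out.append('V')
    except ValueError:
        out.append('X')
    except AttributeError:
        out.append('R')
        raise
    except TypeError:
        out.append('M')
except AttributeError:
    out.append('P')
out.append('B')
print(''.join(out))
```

Execution trace: 'K' (inner try body, no exception) → 'V' (try body, no exception) → 'B' (after the try/except). Output: KVB

Answer: KVB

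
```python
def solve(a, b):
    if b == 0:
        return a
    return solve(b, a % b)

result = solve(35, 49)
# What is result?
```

solve(35, 49) -> solve(49, 35) -> solve(35, 14) -> solve(14, 7) -> solve(7, 0) -> 7

Answer: 7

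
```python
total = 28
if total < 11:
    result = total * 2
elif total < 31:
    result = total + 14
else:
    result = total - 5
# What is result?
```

Trace:
`total = 28` → total = 28
`if total < 11: ...` → total < 11 is False, total < 31 is True → result = 42
So result = 42

Answer: 42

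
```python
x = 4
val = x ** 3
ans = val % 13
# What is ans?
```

Trace:
`x = 4` → x = 4
`val = x ** 3` → val = 64
`ans = val % 13` → ans = 12
So ans = 12

Answer: 12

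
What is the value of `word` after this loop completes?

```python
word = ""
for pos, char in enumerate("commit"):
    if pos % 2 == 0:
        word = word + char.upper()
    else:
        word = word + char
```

Uppercase even positions in 'commit'
`word` takes the values: "" → "C" → "Co" → "CoM" → "CoMm" → "CoMmI" → "CoMmIt"

Answer: "CoMmIt"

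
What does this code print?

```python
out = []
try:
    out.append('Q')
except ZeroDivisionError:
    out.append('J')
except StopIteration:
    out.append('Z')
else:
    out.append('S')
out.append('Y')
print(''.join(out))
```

Execution trace: 'Q' (try body, no exception) → 'S' (else) → 'Y' (after the try/except). Output: QSY

Answer: QSY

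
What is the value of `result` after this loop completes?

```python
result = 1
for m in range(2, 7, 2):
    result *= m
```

Product of even numbers 2 to 6
`result` takes the values: 1 → 2 → 8 → 48

Answer: 48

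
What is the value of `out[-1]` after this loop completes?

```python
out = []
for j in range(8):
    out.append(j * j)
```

Last element of squares 0 to 7
`out` takes the values: [] → [0] → [0, 1] → [0, 1, 4] → [0, 1, 4, 9] → [0, 1, 4, 9, 16] → [0, 1, 4, 9, 16, 25] → [0, 1, 4, 9, 16, 25, 36] → [0, 1, 4, 9, 16, 25, 36, 49]
So `out[-1]` = 49

Answer: 49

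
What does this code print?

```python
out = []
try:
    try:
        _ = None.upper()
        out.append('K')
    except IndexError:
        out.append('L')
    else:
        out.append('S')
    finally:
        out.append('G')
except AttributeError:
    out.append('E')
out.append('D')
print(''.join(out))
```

Execution trace: 'G' (finally) → 'E' (outer except AttributeError) → 'D' (after the try/except). Output: GED

Answer: GED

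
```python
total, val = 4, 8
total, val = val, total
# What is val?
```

Trace:
`total, val = 4, 8` → total = 4; val = 8
`total, val = val, total` → total = 8; val = 4
So val = 4

Answer: 4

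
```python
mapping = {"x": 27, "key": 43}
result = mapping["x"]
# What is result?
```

Trace:
`mapping = {"x": 27, "key": 43}` → mapping = {'x': 27, 'key': 43}
`result = mapping["x"]` → result = 27
So result = 27

Answer: 27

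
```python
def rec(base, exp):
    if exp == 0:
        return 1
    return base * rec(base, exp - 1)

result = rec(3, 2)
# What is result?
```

rec(3, 2) = 3 * 3 = 9

Answer: 9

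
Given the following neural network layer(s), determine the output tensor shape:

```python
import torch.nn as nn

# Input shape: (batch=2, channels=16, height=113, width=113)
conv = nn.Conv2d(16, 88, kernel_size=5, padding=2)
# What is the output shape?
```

Input: (2, 16, 113, 113) -> Output: (2, 88, 113, 113)

Answer: (2, 88, 113, 113)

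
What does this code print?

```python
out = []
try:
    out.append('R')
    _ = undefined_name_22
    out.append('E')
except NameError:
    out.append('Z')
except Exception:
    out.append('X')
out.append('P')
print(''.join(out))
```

Execution trace: 'R' (try body) → 'Z' (except NameError) → 'P' (after the try/except). Output: RZP

Answer: RZP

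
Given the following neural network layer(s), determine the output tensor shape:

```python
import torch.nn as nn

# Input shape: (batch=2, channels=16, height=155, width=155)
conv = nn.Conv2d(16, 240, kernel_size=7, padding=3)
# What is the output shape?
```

Input: (2, 16, 155, 155) -> Output: (2, 240, 155, 155)

Answer: (2, 240, 155, 155)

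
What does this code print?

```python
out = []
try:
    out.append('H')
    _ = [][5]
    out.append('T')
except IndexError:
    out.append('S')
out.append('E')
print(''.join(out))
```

Execution trace: 'H' (try body) → 'S' (except IndexError) → 'E' (after the try/except). Output: HSE

Answer: HSE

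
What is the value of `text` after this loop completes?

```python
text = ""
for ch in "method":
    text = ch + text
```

Reverse 'method'
`text` takes the values: "" → "m" → "em" → "tem" → "htem" → "ohtem" → "dohtem"

Answer: "dohtem"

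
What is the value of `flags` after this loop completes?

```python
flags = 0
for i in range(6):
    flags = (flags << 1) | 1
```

Build 6 consecutive 1-bits: 0b111111
`flags` takes the values: 0 → 1 → 3 → 7 → 15 → 31 → 63

Answer: 63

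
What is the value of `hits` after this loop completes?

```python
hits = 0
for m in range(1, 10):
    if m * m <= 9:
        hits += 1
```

Count numbers where m² ≤ 9
`hits` takes the values: 0 → 1 → 2 → 3

Answer: 3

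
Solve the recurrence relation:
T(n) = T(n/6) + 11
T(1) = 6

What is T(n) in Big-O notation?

Each step divides n by 6 and adds 11. After log_6(n) steps we reach T(1)=6. So T(n) = 11·log_6(n) + 6 = O(log n).

Answer: O(log n)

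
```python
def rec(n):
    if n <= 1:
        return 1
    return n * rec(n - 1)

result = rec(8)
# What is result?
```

rec(8) = 8 * 7 * 6 * 5 * 4 * 3 * 2 * 1 = 40320

Answer: 40320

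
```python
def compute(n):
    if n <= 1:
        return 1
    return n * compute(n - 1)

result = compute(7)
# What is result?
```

compute(7) = 7 * 6 * 5 * 4 * 3 * 2 * 1 = 5040

Answer: 5040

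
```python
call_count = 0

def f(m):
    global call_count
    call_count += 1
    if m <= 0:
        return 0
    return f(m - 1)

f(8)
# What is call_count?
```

Linear recursion stepping by 1: 9 calls from m=8 down to ≤0.

Answer: 9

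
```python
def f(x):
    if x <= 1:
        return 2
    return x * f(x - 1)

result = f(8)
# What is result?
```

f(8) = 8 * 7 * 6 * 5 * 4 * 3 * 2 * 2 = 80640

Answer: 80640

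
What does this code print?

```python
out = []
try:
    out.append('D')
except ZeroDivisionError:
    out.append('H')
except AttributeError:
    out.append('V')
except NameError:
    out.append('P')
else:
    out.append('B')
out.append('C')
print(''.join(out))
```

Execution trace: 'D' (try body, no exception) → 'B' (else) → 'C' (after the try/except). Output: DBC

Answer: DBC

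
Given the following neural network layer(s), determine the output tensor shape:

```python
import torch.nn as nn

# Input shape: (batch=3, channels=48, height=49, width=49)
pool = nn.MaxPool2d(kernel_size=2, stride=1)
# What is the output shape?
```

Input: (3, 48, 49, 49) -> Output: (3, 48, 48, 48)

Answer: (3, 48, 48, 48)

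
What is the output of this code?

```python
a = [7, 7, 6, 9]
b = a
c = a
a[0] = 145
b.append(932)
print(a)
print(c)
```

Key concept: multiple aliases.
Step by step:
`a = [7, 7, 6, 9]` → a = [7, 7, 6, 9]
`b = a` → b = [7, 7, 6, 9] (same object as a)
`c = a` → c = [7, 7, 6, 9] (same object as a, b)
`a[0] = 145` → a = [145, 7, 6, 9] (same object as b, c); b = [145, 7, 6, 9] (same object as a, c); c = [145, 7, 6, 9] (same object as a, b)
`b.append(932)` → a = [145, 7, 6, 9, 932] (same object as b, c); b = [145, 7, 6, 9, 932] (same object as a, c); c = [145, 7, 6, 9, 932] (same object as a, b)
`print(a)` → prints [145, 7, 6, 9, 932]
`print(c)` → prints [145, 7, 6, 9, 932]

Answer:
[145, 7, 6, 9, 932]
[145, 7, 6, 9, 932]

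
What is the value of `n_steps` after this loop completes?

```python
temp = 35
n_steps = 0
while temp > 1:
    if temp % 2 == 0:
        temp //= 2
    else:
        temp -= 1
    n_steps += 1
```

Steps to reduce 35 to 1
`n_steps` takes the values: 0 → 1 → 2 → 3 → 4 → 5 → 6 → 7

Answer: 7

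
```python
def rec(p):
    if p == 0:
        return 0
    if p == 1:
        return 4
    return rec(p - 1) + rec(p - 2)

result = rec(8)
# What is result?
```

Build up from base cases: rec(0)=0, rec(1)=4, rec(2)=4, rec(3)=8, rec(4)=12, rec(5)=20, rec(6)=32, ..., rec(8)=84

Answer: 84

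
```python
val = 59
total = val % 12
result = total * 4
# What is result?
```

Trace:
`val = 59` → val = 59
`total = val % 12` → total = 11
`result = total * 4` → result = 44
So result = 44

Answer: 44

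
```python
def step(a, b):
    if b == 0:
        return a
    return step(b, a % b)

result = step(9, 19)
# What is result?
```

step(9, 19) -> step(19, 9) -> step(9, 1) -> step(1, 0) -> 1

Answer: 1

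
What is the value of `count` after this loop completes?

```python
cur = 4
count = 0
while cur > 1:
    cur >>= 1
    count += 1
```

Count right shifts until 1
`count` takes the values: 0 → 1 → 2

Answer: 2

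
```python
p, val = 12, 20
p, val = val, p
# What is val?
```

Trace:
`p, val = 12, 20` → p = 12; val = 20
`p, val = val, p` → p = 20; val = 12
So val = 12

Answer: 12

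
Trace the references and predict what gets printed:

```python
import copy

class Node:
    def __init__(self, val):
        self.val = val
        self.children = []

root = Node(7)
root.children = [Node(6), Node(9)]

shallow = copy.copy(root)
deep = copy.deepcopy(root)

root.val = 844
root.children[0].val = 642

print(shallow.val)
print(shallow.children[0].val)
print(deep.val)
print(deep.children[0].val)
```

Key concept: deep copy with custom objects.
Step by step:
`root = Node(7)` → root = Node(val=7, children=[])
`root.children = [Node(6), Node(9)]` → root = Node(val=7, children=[Node(val=6, children=[]), Node(val=9, children=[])])
`shallow = copy.copy(root)` → shallow = Node(val=7, children=[Node(val=6, children=[]), Node(val=9, children=[])])
`deep = copy.deepcopy(root)` → deep = Node(val=7, children=[Node(val=6, children=[]), Node(val=9, children=[])])
`root.val = 844` → root = Node(val=844, children=[Node(val=6, children=[]), Node(val=9, children=[])])
`root.children[0].val = 642` → root = Node(val=844, children=[Node(val=642, children=[]), Node(val=9, children=[])]); shallow = Node(val=7, children=[Node(val=642, children=[]), Node(val=9, children=[])])
`print(shallow.val)` → prints 7
`print(shallow.children[0].val)` → prints 642
`print(deep.val)` → prints 7
`print(deep.children[0].val)` → prints 6

Answer:
7
642
7
6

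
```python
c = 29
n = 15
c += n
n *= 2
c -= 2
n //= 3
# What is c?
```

Trace:
`c = 29` → c = 29
`n = 15` → n = 15
`c += n` → c = 44
`n *= 2` → n = 30
`c -= 2` → c = 42
`n //= 3` → n = 10
So c = 42

Answer: 42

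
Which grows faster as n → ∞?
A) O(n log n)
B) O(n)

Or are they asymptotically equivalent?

O(n log n) vs O(n): Higher order terms dominate.

Answer: A) O(n log n) grows faster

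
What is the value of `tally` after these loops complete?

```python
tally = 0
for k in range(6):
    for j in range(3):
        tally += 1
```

6 * 3 = 18
`tally` takes the values: 0 → 1 → 2 → 3 → 4 → 5 → 6 → 7 → 8 → 9 → 10 → 11 → 12 → 13 → 14 → 15 → 16 → 17 → 18

Answer: 18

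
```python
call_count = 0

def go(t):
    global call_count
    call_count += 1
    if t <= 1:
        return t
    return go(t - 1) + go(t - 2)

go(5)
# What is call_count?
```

Calls(t) = 1 + Calls(t-1) + Calls(t-2); Calls(0)=Calls(1)=1. For t=5 this gives 15.

Answer: 15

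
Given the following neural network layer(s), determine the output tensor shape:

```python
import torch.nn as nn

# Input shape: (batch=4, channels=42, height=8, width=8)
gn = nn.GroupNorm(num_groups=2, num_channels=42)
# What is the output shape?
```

Input: (4, 42, 8, 8) -> Output: (4, 42, 8, 8)

Answer: (4, 42, 8, 8)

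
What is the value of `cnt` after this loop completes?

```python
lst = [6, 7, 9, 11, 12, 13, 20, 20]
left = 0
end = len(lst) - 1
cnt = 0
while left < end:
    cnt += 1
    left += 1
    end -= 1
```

Iterations until pointers meet (list length 8)
`cnt` takes the values: 0 → 1 → 2 → 3 → 4

Answer: 4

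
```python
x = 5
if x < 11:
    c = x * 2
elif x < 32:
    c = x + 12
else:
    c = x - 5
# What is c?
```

Trace:
`x = 5` → x = 5
`if x < 11: ...` → x < 11 is True → c = 10
So c = 10

Answer: 10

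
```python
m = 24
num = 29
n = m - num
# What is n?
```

Trace:
`m = 24` → m = 24
`num = 29` → num = 29
`n = m - num` → n = -5
So n = -5

Answer: -5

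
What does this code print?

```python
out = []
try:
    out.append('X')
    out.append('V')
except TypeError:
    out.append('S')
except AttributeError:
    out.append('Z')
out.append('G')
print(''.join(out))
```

Execution trace: 'X' (try body) → 'V' (try body, no exception) → 'G' (after the try/except). Output: XVG

Answer: XVG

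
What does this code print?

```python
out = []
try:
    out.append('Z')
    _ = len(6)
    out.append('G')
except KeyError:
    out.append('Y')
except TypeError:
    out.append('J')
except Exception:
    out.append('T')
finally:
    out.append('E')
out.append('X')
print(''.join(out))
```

Execution trace: 'Z' (try body) → 'J' (except TypeError) → 'E' (finally) → 'X' (after the try/except). Output: ZJEX

Answer: ZJEX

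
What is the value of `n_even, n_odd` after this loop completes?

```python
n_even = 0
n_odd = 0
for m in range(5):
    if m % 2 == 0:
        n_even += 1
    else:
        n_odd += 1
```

Count evens and odds in range(5)
`n_even, n_odd` takes the values: (0, 0) → (1, 0) → (1, 1) → (2, 1) → (2, 2) → (3, 2)

Answer: 3, 2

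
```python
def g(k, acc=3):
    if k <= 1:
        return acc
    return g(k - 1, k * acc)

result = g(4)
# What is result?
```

Accumulator trace (n, acc): (4, 3) -> (3, 12) -> (2, 36) -> (1, 72) -> return 72

Answer: 72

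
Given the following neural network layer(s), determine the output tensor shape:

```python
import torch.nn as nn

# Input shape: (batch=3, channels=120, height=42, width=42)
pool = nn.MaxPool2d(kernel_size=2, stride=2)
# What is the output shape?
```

Input: (3, 120, 42, 42) -> Output: (3, 120, 21, 21)

Answer: (3, 120, 21, 21)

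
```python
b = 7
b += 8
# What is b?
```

Trace:
`b = 7` → b = 7
`b += 8` → b = 15
So b = 15

Answer: 15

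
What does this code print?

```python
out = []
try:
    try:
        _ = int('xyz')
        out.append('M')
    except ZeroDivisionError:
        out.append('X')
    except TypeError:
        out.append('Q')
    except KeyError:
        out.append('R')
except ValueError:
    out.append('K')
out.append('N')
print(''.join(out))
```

Execution trace: 'K' (outer except ValueError) → 'N' (after the try/except). Output: KN

Answer: KN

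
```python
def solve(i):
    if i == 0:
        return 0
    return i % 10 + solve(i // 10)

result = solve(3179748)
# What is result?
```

Sum of digits of 3179748: 8 + 4 + 7 + 9 + 7 + 1 + 3 = 39

Answer: 39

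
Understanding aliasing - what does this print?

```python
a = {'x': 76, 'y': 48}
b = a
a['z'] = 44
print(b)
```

Key concept: dict aliasing.
Step by step:
`a = {'x': 76, 'y': 48}` → a = {'x': 76, 'y': 48}
`b = a` → b = {'x': 76, 'y': 48} (same object as a)
`a['z'] = 44` → a = {'x': 76, 'y': 48, 'z': 44} (same object as b); b = {'x': 76, 'y': 48, 'z': 44} (same object as a)
`print(b)` → prints {'x': 76, 'y': 48, 'z': 44}

Answer: {'x': 76, 'y': 48, 'z': 44}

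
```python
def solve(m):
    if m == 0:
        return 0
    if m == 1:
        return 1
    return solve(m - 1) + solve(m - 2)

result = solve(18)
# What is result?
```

Build up from base cases: solve(0)=0, solve(1)=1, solve(2)=1, solve(3)=2, solve(4)=3, solve(5)=5, solve(6)=8, ..., solve(18)=2584

Answer: 2584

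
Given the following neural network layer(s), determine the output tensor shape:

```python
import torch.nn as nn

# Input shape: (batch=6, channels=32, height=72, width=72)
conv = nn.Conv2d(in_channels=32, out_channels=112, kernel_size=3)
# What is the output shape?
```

Input: (6, 32, 72, 72) -> Output: (6, 112, 70, 70)

Answer: (6, 112, 70, 70)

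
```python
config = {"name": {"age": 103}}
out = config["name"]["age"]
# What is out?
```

Trace:
`config = {"name": {"age": 103}}` → config = {'name': {'age': 103}}
`out = config["name"]["age"]` → out = 103
So out = 103

Answer: 103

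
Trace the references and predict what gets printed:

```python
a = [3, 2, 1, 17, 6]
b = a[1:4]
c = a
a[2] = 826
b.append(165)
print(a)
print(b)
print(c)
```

Key concept: slice vs alias.
Step by step:
`a = [3, 2, 1, 17, 6]` → a = [3, 2, 1, 17, 6]
`b = a[1:4]` → b = [2, 1, 17]
`c = a` → c = [3, 2, 1, 17, 6] (same object as a)
`a[2] = 826` → a = [3, 2, 826, 17, 6] (same object as c); c = [3, 2, 826, 17, 6] (same object as a)
`b.append(165)` → b = [2, 1, 17, 165]
`print(a)` → prints [3, 2, 826, 17, 6]
`print(b)` → prints [2, 1, 17, 165]
`print(c)` → prints [3, 2, 826, 17, 6]

Answer:
[3, 2, 826, 17, 6]
[2, 1, 17, 165]
[3, 2, 826, 17, 6]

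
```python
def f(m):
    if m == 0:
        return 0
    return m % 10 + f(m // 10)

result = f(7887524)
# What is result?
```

Sum of digits of 7887524: 4 + 2 + 5 + 7 + 8 + 8 + 7 = 41

Answer: 41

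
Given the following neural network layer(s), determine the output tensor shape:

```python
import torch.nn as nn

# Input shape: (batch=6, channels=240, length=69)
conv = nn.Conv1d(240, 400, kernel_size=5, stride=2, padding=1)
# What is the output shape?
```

Input: (6, 240, 69) -> Output: (6, 400, 34)

Answer: (6, 400, 34)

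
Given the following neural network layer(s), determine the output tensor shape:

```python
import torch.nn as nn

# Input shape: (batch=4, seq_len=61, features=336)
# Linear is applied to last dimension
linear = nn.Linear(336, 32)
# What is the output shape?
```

Input: (4, 61, 336) -> Output: (4, 61, 32)

Answer: (4, 61, 32)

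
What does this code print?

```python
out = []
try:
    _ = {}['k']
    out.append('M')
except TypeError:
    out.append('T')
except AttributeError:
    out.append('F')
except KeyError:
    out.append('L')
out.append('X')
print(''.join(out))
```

Execution trace: 'L' (except KeyError) → 'X' (after the try/except). Output: LX

Answer: LX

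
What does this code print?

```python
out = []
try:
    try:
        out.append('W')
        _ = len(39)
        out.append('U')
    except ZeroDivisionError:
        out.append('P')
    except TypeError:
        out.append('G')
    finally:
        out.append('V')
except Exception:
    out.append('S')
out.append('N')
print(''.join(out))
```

Execution trace: 'W' (inner try body) → 'G' (inner except TypeError) → 'V' (inner finally) → 'N' (after the try/except). Output: WGVN

Answer: WGVN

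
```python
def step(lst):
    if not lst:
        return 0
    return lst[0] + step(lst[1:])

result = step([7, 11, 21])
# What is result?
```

7 + 11 + 21 + 0 = 39

Answer: 39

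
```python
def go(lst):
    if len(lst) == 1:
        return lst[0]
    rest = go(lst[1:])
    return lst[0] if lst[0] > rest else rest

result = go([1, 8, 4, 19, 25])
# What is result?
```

Recursive max over [1, 8, 4, 19, 25] = 25

Answer: 25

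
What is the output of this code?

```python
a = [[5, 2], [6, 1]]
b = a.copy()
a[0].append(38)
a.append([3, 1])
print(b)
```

Key concept: shallow copy with nested lists.
Step by step:
`a = [[5, 2], [6, 1]]` → a = [[5, 2], [6, 1]]
`b = a.copy()` → b = [[5, 2], [6, 1]]
`a[0].append(38)` → a = [[5, 2, 38], [6, 1]]; b = [[5, 2, 38], [6, 1]]
`a.append([3, 1])` → a = [[5, 2, 38], [6, 1], [3, 1]]
`print(b)` → prints [[5, 2, 38], [6, 1]]

Answer: [[5, 2, 38], [6, 1]]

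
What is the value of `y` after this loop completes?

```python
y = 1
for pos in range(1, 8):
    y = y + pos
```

Start at 1, add 1 through 7
`y` takes the values: 1 → 2 → 4 → 7 → 11 → 16 → 22 → 29

Answer: 29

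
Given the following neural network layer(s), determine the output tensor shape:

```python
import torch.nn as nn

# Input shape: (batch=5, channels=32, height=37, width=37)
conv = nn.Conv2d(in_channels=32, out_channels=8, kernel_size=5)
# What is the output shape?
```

Input: (5, 32, 37, 37) -> Output: (5, 8, 33, 33)

Answer: (5, 8, 33, 33)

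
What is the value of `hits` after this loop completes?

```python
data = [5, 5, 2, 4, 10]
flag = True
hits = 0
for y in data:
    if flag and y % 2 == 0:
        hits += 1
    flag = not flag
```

Count even values at even positions
`hits` takes the values: 0 → 1 → 2

Answer: 2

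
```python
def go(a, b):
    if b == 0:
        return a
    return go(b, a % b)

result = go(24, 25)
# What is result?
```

go(24, 25) -> go(25, 24) -> go(24, 1) -> go(1, 0) -> 1

Answer: 1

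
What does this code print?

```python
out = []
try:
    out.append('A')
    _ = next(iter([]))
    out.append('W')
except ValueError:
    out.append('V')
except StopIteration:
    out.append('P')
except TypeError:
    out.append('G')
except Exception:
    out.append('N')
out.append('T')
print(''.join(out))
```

Execution trace: 'A' (try body) → 'P' (except StopIteration) → 'T' (after the try/except). Output: APT

Answer: APT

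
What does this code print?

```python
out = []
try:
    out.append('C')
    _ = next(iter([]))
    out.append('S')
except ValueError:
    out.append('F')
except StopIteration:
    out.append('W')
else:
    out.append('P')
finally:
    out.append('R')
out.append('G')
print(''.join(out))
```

Execution trace: 'C' (try body) → 'W' (except StopIteration) → 'R' (finally) → 'G' (after the try/except). Output: CWRG

Answer: CWRG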